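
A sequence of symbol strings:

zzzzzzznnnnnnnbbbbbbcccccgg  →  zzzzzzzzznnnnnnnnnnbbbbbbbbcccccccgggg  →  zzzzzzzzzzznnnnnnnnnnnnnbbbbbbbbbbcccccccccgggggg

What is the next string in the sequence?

Each string has the form z^{2n+3} n^{3n+1} b^{2n+2} c^{2n+1} g^{2n-2}, where the shown terms are n = 2, 3, 4.
At n = 5 the blocks have lengths 13, 16, 12, 11, 8.

zzzzzzzzzzzzznnnnnnnnnnnnnnnnbbbbbbbbbbbbcccccccccccgggggggg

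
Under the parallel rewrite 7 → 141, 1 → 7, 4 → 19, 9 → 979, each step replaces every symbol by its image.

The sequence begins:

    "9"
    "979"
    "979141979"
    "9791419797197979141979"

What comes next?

Rewriting the 22 symbols of 9791419797197979141979 one by one yields 979 141 979 7 19 7 979 141 979 141 7 979 141 979 141 979 7 19 7 979 141 979; concatenated:

979141979719797914197914179791419791419797197979141979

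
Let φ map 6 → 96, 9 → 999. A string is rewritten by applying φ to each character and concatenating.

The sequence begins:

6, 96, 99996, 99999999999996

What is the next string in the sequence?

99999999999999999999999999999999999999996

φ(99999999999996) expands symbol-by-symbol to 999 999 999 999 999 999 999 999 999 999 999 999 999 96; joining the 14 pieces gives the next term.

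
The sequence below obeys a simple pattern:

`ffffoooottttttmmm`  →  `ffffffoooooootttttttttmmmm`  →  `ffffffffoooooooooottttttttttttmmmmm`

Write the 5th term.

ffffffffffffoooooooooooooooottttttttttttttttttmmmmmmm

The n-th term is 2n+2 f's then 3n+1 o's then 3n+3 t's then n+2 m's (n = 1, 2, …).
At n = 5 the blocks have lengths 12, 16, 18, 7.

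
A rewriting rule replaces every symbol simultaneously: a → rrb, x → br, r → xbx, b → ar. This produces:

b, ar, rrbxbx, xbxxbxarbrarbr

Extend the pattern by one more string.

Rewriting the 14 symbols of xbxxbxarbrarbr one by one yields br ar br br ar br rrb xbx ar xbx rrb xbx ar xbx; concatenated:

brarbrbrarbrrrbxbxarxbxrrbxbxarxbx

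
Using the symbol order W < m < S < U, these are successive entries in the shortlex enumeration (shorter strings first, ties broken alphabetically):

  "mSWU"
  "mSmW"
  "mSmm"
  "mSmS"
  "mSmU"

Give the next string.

Find the rightmost character of mSmU below U, bump it to the next letter, and reset everything to its right to W.

mSSW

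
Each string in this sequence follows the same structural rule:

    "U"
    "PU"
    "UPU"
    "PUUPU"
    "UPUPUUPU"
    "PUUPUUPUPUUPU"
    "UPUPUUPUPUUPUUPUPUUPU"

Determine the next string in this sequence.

PUUPUUPUPUUPUUPUPUUPUPUUPUUPUPUUPU

This is a Fibonacci-style word recurrence s(k) = s(k−2)·s(k−1): e.g. U·PU = UPU.
The next term joins PUUPUUPUPUUPU and UPUPUUPUPUUPUUPUPUUPU.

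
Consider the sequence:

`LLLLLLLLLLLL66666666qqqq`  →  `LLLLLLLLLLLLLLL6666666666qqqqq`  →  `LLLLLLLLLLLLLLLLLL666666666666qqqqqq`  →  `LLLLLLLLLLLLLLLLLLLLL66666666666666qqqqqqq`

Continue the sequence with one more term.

LLLLLLLLLLLLLLLLLLLLLLLL6666666666666666qqqqqqqq

Each string has the form L^{3n+3} 6^{2n+2} q^{n+1}, where the shown terms are n = 3, 4, 5, 6.
Setting n = 7 gives 24, 16, 8 characters in each block.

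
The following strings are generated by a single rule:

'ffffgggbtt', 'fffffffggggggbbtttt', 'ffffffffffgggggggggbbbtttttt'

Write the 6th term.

fffffffffffffffffffggggggggggggggggggbbbbbbtttttttttttt

Term n consists of 3n+1 f's, followed by 3n g's, followed by n b's, followed by 2n t's (n = 1, 2, …).
For term 6, n = 6, so the run lengths are 19, 18, 6, 12.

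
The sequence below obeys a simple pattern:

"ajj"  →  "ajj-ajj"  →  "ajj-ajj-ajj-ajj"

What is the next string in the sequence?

ajj-ajj-ajj-ajj-ajj-ajj-ajj-ajj

Every step duplicates the string with '-' between the halves.
One more doubling of ajj-ajj-ajj-ajj gives the answer.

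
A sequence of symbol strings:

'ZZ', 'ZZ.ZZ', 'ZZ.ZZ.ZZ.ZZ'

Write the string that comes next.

Every step duplicates the string with '.' between the halves.
Doubling ZZ.ZZ.ZZ.ZZ with '.' between the halves:

ZZ.ZZ.ZZ.ZZ.ZZ.ZZ.ZZ.ZZ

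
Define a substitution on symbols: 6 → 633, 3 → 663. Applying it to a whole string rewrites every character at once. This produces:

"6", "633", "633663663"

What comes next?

Rewriting each symbol of 633663663: 6→633, 3→663, 3→663, 6→633, 6→633, 3→663, 6→633, 6→633, 3→663, which concatenates to 633 663 663 633 633 663 633 633 663.

633663663633633663633633663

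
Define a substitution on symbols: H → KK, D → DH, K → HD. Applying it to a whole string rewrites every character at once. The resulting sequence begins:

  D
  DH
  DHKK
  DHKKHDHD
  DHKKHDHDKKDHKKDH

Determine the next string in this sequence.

Rewriting the 16 symbols of DHKKHDHDKKDHKKDH one by one yields DH KK HD HD KK DH KK DH HD HD DH KK HD HD DH KK; concatenated:

DHKKHDHDKKDHKKDHHDHDDHKKHDHDDHKK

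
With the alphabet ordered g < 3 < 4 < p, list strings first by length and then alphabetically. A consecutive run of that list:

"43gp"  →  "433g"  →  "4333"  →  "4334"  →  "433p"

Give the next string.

434g

Find the rightmost character of 433p below p, bump it to the next letter, and reset everything to its right to g.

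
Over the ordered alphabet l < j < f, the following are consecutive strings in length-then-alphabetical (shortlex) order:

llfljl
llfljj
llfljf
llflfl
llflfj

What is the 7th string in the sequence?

llfjll

Stepping forward 2 times from llflfj: llflfj → llflff, then the target.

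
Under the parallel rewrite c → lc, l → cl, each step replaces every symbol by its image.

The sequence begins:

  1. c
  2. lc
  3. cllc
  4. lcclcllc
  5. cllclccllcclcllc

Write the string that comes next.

Rewriting the 16 symbols of cllclccllcclcllc one by one yields lc cl cl lc cl lc lc cl cl lc lc cl lc cl cl lc; concatenated:

lcclcllccllclcclcllclccllcclcllc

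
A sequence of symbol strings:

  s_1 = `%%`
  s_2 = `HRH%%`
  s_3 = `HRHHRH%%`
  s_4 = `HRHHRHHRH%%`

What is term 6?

HRHHRHHRHHRHHRH%%

The strings grow by a fixed prefix HRH each time.
From HRHHRHHRH%%, 2 further steps: HRHHRHHRH%% → HRHHRHHRHHRH%% → (answer).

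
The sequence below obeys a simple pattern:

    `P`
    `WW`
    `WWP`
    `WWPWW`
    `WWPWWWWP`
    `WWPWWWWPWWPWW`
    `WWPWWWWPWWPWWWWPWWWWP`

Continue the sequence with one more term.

Each term (from the third on) is the previous term followed by the one before it: term 3 = WW·P = WWP.
So term 8 is WWPWWWWPWWPWWWWPWWWWP·WWPWWWWPWWPWW.

WWPWWWWPWWPWWWWPWWWWPWWPWWWWPWWPWW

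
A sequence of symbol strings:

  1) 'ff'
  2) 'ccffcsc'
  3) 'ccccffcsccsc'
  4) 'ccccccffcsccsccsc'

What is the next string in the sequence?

s(k+1) = cc·s(k)·csc, so each term gains cc as a prefix and csc as a suffix.
Applying this once more to ccccccffcsccsccsc:

ccccccccffcsccsccsccsc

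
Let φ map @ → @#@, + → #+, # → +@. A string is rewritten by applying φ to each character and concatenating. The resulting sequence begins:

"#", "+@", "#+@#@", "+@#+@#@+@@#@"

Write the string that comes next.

#+@#@+@#+@#@+@@#@#+@#@@#@+@@#@

Apply φ to +@#+@#@+@@#@ symbol by symbol: +→#+, @→@#@, #→+@, +→#+, @→@#@, #→+@, @→@#@, +→#+, @→@#@, @→@#@, #→+@, @→@#@; joined: #+ @#@ +@ #+ @#@ +@ @#@ #+ @#@ @#@ +@ @#@.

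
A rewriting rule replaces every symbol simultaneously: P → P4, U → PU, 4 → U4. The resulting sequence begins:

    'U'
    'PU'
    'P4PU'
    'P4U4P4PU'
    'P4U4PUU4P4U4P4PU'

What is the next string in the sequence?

φ(P4U4PUU4P4U4P4PU) expands symbol-by-symbol to P4 U4 PU U4 P4 PU PU U4 P4 U4 PU U4 P4 U4 P4 PU; joining the 16 pieces gives the next term.

P4U4PUU4P4PUPUU4P4U4PUU4P4U4P4PU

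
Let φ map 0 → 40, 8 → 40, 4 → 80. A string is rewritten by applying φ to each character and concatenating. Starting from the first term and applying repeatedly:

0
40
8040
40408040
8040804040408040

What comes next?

Replace each of the 16 characters of 8040804040408040 in place — 40 40 80 40 40 40 80 40 80 40 80 40 40 40 80 40 — and concatenate.

40408040404080408040804040408040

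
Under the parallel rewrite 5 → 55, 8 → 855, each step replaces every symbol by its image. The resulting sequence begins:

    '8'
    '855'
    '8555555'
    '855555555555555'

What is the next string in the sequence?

8555555555555555555555555555555

Applying the rule to each of the 15 symbols of 855555555555555 gives the pieces 855 55 55 55 55 55 55 55 55 55 55 55 55 55 55, which concatenate to the answer.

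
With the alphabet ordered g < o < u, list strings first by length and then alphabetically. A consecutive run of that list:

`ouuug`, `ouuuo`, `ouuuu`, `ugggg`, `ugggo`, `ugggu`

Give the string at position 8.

Advancing 2 positions from ugggu through ugggu → uggog reaches term 8.

uggoo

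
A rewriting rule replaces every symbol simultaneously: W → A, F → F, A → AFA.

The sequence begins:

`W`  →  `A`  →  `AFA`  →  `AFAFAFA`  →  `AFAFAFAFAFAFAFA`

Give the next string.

Rewriting the 15 symbols of AFAFAFAFAFAFAFA one by one yields AFA F AFA F AFA F AFA F AFA F AFA F AFA F AFA; concatenated:

AFAFAFAFAFAFAFAFAFAFAFAFAFAFAFA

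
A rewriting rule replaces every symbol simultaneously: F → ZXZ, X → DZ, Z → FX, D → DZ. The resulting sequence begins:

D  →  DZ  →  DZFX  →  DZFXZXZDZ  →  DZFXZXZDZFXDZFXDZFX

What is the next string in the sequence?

DZFXZXZDZFXDZFXDZFXZXZDZDZFXZXZDZDZFXZXZDZ

Replace each of the 19 characters of DZFXZXZDZFXDZFXDZFX in place — DZ FX ZXZ DZ FX DZ FX DZ FX ZXZ DZ DZ FX ZXZ DZ DZ FX ZXZ DZ — and concatenate.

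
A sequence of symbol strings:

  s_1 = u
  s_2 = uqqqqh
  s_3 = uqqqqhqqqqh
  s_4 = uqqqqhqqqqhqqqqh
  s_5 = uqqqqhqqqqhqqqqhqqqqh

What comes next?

The strings grow by a fixed suffix qqqqh each time.
So the next term is uqqqqhqqqqhqqqqhqqqqh·qqqqh.

uqqqqhqqqqhqqqqhqqqqhqqqqh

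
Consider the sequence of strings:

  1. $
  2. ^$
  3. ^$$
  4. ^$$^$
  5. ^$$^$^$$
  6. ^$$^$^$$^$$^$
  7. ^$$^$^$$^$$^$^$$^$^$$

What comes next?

Each term (from the third on) is the previous term followed by the one before it: term 3 = ^$·$ = ^$$.
So term 8 is ^$$^$^$$^$$^$^$$^$^$$·^$$^$^$$^$$^$.

^$$^$^$$^$$^$^$$^$^$$^$$^$^$$^$$^$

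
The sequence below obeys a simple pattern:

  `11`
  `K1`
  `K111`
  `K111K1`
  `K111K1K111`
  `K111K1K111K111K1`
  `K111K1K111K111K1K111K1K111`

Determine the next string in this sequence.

This is a Fibonacci-style word recurrence s(k) = s(k−1)·s(k−2): e.g. K1·11 = K111.
So term 8 is K111K1K111K111K1K111K1K111·K111K1K111K111K1.

K111K1K111K111K1K111K1K111K111K1K111K111K1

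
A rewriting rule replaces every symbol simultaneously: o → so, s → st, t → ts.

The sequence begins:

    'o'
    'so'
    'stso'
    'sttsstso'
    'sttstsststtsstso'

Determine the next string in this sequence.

sttstssttsststtssttstsststtsstso

Applying the rule to each of the 16 symbols of sttstsststtsstso gives the pieces st ts ts st ts st st ts st ts ts st st ts st so, which concatenate to the answer.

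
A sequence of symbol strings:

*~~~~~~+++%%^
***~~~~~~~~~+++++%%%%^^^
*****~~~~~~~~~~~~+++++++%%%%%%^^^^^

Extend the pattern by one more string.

*******~~~~~~~~~~~~~~~+++++++++%%%%%%%%^^^^^^^

Reading off run lengths: * runs 1, 3, 5; ~ runs 6, 9, 12; + runs 3, 5, 7; % runs 2, 4, 6; ^ runs 1, 3, 5 — each is linear in n (n = 1, 2, …).
Setting n = 4 gives 7, 15, 9, 8, 7 characters in each block.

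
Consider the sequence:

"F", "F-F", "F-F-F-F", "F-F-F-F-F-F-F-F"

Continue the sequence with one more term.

Each string is two copies of the previous one joined by '-'.
Doubling F-F-F-F-F-F-F-F with '-' between the halves:

F-F-F-F-F-F-F-F-F-F-F-F-F-F-F-F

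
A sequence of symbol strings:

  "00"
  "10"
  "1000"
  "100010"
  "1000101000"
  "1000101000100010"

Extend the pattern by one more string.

Each term (from the third on) is the previous term followed by the one before it: term 3 = 10·00 = 1000.
The next term joins 1000101000100010 and 1000101000.

10001010001000101000101000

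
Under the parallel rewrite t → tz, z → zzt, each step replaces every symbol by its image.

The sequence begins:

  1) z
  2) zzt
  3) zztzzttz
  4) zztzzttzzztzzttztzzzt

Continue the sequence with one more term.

Rewriting the 21 symbols of zztzzttzzztzzttztzzzt one by one yields zzt zzt tz zzt zzt tz tz zzt zzt zzt tz zzt zzt tz tz zzt tz zzt zzt zzt tz; concatenated:

zztzzttzzztzzttztzzztzztzzttzzztzzttztzzzttzzztzztzzttz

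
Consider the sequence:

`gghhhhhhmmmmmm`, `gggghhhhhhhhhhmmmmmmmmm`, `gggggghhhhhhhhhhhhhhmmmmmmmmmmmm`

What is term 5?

gggggggggghhhhhhhhhhhhhhhhhhhhhhmmmmmmmmmmmmmmmmmm

Reading off run lengths: g runs 2, 4, 6; h runs 6, 10, 14; m runs 6, 9, 12 — each is linear in n (n = 1, 2, …).
At n = 5 the blocks have lengths 10, 22, 18.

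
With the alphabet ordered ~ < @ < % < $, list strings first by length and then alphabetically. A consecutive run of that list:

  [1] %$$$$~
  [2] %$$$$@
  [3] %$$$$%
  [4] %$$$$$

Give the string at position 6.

Continuing the enumeration 2 steps past %$$$$$: %$$$$$ → $~~~~~ → (answer).

$~~~~@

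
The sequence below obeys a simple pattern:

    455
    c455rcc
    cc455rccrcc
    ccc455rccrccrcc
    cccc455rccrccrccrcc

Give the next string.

ccccc455rccrccrccrccrcc

Each term wraps the previous one in c on the left and rcc on the right.
One more step from cccc455rccrccrccrcc gives the answer.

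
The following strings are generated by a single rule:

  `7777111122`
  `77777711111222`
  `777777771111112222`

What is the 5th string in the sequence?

Reading off run lengths: 7 runs 4, 6, 8; 1 runs 4, 5, 6; 2 runs 2, 3, 4 — each is linear in n, where the shown terms are n = 2, 3, 4.
At n = 6 the blocks have lengths 12, 8, 6.

77777777777711111111222222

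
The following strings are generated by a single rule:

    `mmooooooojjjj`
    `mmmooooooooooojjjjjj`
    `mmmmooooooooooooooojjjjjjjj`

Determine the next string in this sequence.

The n-th term is n m's then 4n-1 o's then 2n j's, where the shown terms are n = 2, 3, 4.
Setting n = 5 gives 5, 19, 10 characters in each block.

mmmmmooooooooooooooooooojjjjjjjjjj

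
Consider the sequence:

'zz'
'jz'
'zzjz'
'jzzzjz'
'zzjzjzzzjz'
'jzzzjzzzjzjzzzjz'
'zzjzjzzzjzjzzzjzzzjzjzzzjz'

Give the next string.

From term 3 onward, concatenate the second-to-last term with the last: zz·jz = zzjz, jz·zzjz = jzzzjz, …
Continuing: jzzzjzzzjzjzzzjz · zzjzjzzzjzjzzzjzzzjzjzzzjz gives term 8.

jzzzjzzzjzjzzzjzzzjzjzzzjzjzzzjzzzjzjzzzjz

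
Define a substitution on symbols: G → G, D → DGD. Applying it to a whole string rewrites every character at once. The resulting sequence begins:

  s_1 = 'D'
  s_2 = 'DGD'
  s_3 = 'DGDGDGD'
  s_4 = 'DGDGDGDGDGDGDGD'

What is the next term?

Applying the rule to each of the 15 symbols of DGDGDGDGDGDGDGD gives the pieces DGD G DGD G DGD G DGD G DGD G DGD G DGD G DGD, which concatenate to the answer.

DGDGDGDGDGDGDGDGDGDGDGDGDGDGDGD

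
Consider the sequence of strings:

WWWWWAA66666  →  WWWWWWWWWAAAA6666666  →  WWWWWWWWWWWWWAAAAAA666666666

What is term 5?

Reading off run lengths: W runs 5, 9, 13; A runs 2, 4, 6; 6 runs 5, 7, 9 — each is linear in n (n = 1, 2, …).
Setting n = 5 gives 21, 10, 13 characters in each block.

WWWWWWWWWWWWWWWWWWWWWAAAAAAAAAA6666666666666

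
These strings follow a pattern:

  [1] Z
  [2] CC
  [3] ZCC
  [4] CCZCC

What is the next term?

ZCCCCZCC

Each term (from the third on) is the two preceding terms concatenated in order: term 3 = Z·CC = ZCC.
So term 5 is ZCC·CCZCC.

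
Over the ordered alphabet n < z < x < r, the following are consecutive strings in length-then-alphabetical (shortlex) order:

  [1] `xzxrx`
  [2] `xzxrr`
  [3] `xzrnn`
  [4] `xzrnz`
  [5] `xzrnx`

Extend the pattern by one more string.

xzrnr

Find the rightmost character of xzrnx below r, bump it to the next letter, and reset everything to its right to n.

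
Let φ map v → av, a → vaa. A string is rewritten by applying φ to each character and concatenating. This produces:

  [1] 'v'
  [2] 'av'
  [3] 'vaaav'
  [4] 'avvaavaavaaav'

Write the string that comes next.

Applying the rule to each of the 13 symbols of avvaavaavaaav gives the pieces vaa av av vaa vaa av vaa vaa av vaa vaa vaa av, which concatenate to the answer.

vaaavavvaavaaavvaavaaavvaavaavaaav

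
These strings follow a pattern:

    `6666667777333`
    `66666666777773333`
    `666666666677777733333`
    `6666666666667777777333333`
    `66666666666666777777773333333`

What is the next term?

Reading off run lengths: 6 runs 6, 8, 10, 12, 14; 7 runs 4, 5, 6, 7, 8; 3 runs 3, 4, 5, 6, 7 — each is linear in n, where the shown terms are n = 3, 4, 5, 6, 7.
For the next term, n = 8, so the run lengths are 16, 9, 8.

666666666666666677777777733333333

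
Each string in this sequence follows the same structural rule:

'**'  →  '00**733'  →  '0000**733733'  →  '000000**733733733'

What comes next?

Each term wraps the previous one in 00 on the left and 733 on the right.
So the next term is 00·000000**733733733·733.

00000000**733733733733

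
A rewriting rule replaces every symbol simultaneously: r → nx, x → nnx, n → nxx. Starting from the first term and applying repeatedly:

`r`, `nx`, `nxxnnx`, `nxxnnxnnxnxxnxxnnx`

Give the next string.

Rewriting the 18 symbols of nxxnnxnnxnxxnxxnnx one by one yields nxx nnx nnx nxx nxx nnx nxx nxx nnx nxx nnx nnx nxx nnx nnx nxx nxx nnx; concatenated:

nxxnnxnnxnxxnxxnnxnxxnxxnnxnxxnnxnnxnxxnnxnnxnxxnxxnnx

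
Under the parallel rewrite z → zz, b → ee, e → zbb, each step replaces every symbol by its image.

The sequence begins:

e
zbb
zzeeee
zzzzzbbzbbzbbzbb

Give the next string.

φ(zzzzzbbzbbzbbzbb) expands symbol-by-symbol to zz zz zz zz zz ee ee zz ee ee zz ee ee zz ee ee; joining the 16 pieces gives the next term.

zzzzzzzzzzeeeezzeeeezzeeeezzeeee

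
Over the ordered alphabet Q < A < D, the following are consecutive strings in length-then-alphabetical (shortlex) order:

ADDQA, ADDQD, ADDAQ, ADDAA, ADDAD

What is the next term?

The successor of ADDAD increments the rightmost position that isn't already D and resets every position after it to Q.

ADDDQ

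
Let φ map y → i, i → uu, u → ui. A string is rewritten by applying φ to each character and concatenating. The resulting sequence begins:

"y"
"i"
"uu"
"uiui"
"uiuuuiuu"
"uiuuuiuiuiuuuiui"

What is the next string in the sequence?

uiuuuiuiuiuuuiuuuiuuuiuiuiuuuiuu

φ(uiuuuiuiuiuuuiui) expands symbol-by-symbol to ui uu ui ui ui uu ui uu ui uu ui ui ui uu ui uu; joining the 16 pieces gives the next term.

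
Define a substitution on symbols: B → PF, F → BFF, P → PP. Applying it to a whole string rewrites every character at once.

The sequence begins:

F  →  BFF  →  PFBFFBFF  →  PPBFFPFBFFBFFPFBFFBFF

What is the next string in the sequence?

PPPPPFBFFBFFPPBFFPFBFFBFFPFBFFBFFPPBFFPFBFFBFFPFBFFBFF

φ(PPBFFPFBFFBFFPFBFFBFF) expands symbol-by-symbol to PP PP PF BFF BFF PP BFF PF BFF BFF PF BFF BFF PP BFF PF BFF BFF PF BFF BFF; joining the 21 pieces gives the next term.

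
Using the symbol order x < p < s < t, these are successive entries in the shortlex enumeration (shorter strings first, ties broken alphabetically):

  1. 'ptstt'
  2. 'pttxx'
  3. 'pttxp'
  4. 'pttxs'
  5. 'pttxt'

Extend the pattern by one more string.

Find the rightmost character of pttxt below t, bump it to the next letter, and reset everything to its right to x.

pttpx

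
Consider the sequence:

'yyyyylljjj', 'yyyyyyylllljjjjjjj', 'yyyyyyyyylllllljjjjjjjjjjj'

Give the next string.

Each string has the form y^{2n+3} l^{2n} j^{4n-1} (n = 1, 2, …).
Setting n = 4 gives 11, 8, 15 characters in each block.

yyyyyyyyyyylllllllljjjjjjjjjjjjjjj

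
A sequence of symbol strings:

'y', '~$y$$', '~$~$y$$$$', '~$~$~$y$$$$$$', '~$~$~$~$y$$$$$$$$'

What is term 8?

Each term wraps the previous one in ~$ on the left and $$ on the right.
From ~$~$~$~$y$$$$$$$$, 3 further steps: ~$~$~$~$y$$$$$$$$ → ~$~$~$~$~$y$$$$$$$$$$ → ~$~$~$~$~$~$y$$$$$$$$$$$$ → (answer).

~$~$~$~$~$~$~$y$$$$$$$$$$$$$$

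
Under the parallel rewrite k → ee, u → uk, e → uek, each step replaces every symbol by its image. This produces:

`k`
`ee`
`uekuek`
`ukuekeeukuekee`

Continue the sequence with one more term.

Applying the rule to each of the 14 symbols of ukuekeeukuekee gives the pieces uk ee uk uek ee uek uek uk ee uk uek ee uek uek, which concatenate to the answer.

ukeeukuekeeuekuekukeeukuekeeuekuek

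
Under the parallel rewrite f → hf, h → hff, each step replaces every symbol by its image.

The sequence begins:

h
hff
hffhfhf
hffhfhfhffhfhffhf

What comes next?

hffhfhfhffhfhffhfhffhfhfhffhfhffhfhfhffhf

φ(hffhfhfhffhfhffhf) expands symbol-by-symbol to hff hf hf hff hf hff hf hff hf hf hff hf hff hf hf hff hf; joining the 17 pieces gives the next term.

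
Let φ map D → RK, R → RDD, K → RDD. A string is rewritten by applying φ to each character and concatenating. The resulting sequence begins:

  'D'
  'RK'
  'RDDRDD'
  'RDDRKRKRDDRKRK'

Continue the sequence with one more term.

Rewriting the 14 symbols of RDDRKRKRDDRKRK one by one yields RDD RK RK RDD RDD RDD RDD RDD RK RK RDD RDD RDD RDD; concatenated:

RDDRKRKRDDRDDRDDRDDRDDRKRKRDDRDDRDDRDD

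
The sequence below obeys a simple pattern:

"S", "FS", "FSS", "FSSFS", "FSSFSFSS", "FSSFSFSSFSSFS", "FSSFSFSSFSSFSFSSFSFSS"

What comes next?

From term 3 onward, concatenate the last term with the second-to-last: FS·S = FSS, FSS·FS = FSSFS, …
Continuing: FSSFSFSSFSSFSFSSFSFSS · FSSFSFSSFSSFS gives term 8.

FSSFSFSSFSSFSFSSFSFSSFSSFSFSSFSSFS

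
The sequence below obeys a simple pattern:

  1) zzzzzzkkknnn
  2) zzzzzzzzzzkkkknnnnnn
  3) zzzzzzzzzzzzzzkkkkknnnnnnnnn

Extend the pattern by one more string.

zzzzzzzzzzzzzzzzzzkkkkkknnnnnnnnnnnn

Term n consists of 4n+2 z's, followed by n+2 k's, followed by 3n n's (n = 1, 2, …).
Setting n = 4 gives 18, 6, 12 characters in each block.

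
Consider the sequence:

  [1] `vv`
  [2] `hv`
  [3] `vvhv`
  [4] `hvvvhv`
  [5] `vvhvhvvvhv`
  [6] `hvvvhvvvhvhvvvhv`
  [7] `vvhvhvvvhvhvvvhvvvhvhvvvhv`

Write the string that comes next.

hvvvhvvvhvhvvvhvvvhvhvvvhvhvvvhvvvhvhvvvhv

This is a Fibonacci-style word recurrence s(k) = s(k−2)·s(k−1): e.g. vv·hv = vvhv.
The next term joins hvvvhvvvhvhvvvhv and vvhvhvvvhvhvvvhvvvhvhvvvhv.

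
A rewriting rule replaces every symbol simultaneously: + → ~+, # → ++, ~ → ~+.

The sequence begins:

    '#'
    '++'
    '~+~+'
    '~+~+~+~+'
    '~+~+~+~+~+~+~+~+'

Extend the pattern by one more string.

Rewriting the 16 symbols of ~+~+~+~+~+~+~+~+ one by one yields ~+ ~+ ~+ ~+ ~+ ~+ ~+ ~+ ~+ ~+ ~+ ~+ ~+ ~+ ~+ ~+; concatenated:

~+~+~+~+~+~+~+~+~+~+~+~+~+~+~+~+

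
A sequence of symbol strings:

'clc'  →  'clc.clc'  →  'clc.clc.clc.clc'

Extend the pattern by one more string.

clc.clc.clc.clc.clc.clc.clc.clc

Every step duplicates the string with '.' between the halves.
One more doubling of clc.clc.clc.clc gives the answer.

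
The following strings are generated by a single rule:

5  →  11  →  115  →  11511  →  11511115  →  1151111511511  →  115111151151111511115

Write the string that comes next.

Each term (from the third on) is the previous term followed by the one before it: term 3 = 11·5 = 115.
The next term joins 115111151151111511115 and 1151111511511.

1151111511511115111151151111511511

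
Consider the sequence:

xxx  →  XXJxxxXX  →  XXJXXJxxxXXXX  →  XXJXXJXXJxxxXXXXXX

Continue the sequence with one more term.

Each term wraps the previous one in XXJ on the left and XX on the right.
Applying this once more to XXJXXJXXJxxxXXXXXX:

XXJXXJXXJXXJxxxXXXXXXXX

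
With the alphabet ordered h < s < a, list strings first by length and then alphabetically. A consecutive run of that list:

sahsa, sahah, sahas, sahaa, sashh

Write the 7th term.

Stepping forward 2 times from sashh: sashh → sashs, then the target.

sasha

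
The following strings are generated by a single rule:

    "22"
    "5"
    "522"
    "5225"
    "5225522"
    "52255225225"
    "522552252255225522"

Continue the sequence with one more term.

Each term (from the third on) is the previous term followed by the one before it: term 3 = 5·22 = 522.
So term 8 is 522552252255225522·52255225225.

52255225225522552252255225225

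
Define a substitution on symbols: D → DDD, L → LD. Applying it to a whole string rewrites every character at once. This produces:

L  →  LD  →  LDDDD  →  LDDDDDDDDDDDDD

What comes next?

LDDDDDDDDDDDDDDDDDDDDDDDDDDDDDDDDDDDDDDDD

Applying the rule to each of the 14 symbols of LDDDDDDDDDDDDD gives the pieces LD DDD DDD DDD DDD DDD DDD DDD DDD DDD DDD DDD DDD DDD, which concatenate to the answer.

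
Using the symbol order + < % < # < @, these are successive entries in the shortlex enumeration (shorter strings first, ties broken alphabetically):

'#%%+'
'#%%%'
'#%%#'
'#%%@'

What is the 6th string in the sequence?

Advancing 2 positions from #%%@ through #%%@ → #%#+ reaches term 6.

#%#%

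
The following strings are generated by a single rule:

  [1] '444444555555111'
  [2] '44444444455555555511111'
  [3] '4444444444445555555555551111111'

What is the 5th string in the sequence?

Each string has the form 4^{3n+3} 5^{3n+3} 1^{2n+1} (n = 1, 2, …).
At n = 5 the blocks have lengths 18, 18, 11.

44444444444444444455555555555555555511111111111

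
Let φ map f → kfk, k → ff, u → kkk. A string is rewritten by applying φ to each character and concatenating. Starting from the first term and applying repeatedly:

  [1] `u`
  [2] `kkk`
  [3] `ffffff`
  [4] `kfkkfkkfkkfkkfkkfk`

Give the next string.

Rewriting the 18 symbols of kfkkfkkfkkfkkfkkfk one by one yields ff kfk ff ff kfk ff ff kfk ff ff kfk ff ff kfk ff ff kfk ff; concatenated:

ffkfkffffkfkffffkfkffffkfkffffkfkffffkfkff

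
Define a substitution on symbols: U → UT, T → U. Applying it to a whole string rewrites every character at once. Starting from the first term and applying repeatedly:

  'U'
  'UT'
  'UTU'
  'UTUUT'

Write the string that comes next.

Expanding UTUUT: U→UT, T→U, U→UT, U→UT, T→U. Concatenated: UT U UT UT U.

UTUUTUTU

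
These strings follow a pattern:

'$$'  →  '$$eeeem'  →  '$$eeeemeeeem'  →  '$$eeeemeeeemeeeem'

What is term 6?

Each term is the previous one with eeeem appended.
From $$eeeemeeeemeeeem, 2 further steps: $$eeeemeeeemeeeem → $$eeeemeeeemeeeemeeeem → (answer).

$$eeeemeeeemeeeemeeeemeeeem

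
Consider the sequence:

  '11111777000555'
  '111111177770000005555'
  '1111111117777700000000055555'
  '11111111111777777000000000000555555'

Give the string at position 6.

1111111111111117777777700000000000000000055555555

Reading off run lengths: 1 runs 5, 7, 9, 11; 7 runs 3, 4, 5, 6; 0 runs 3, 6, 9, 12; 5 runs 3, 4, 5, 6 — each is linear in n (n = 1, 2, …).
For term 6, n = 6, so the run lengths are 15, 8, 18, 8.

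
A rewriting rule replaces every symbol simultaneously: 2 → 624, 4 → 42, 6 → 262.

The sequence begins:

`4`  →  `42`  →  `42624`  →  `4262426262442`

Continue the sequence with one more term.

42624262624426242626242626244242624

Replace each of the 13 characters of 4262426262442 in place — 42 624 262 624 42 624 262 624 262 624 42 42 624 — and concatenate.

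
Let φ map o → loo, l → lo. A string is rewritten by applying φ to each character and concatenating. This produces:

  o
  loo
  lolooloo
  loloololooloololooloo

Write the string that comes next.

loloololooloololoololooloololooloololoololooloololooloo

Replace each of the 21 characters of loloololooloololooloo in place — lo loo lo loo loo lo loo lo loo loo lo loo loo lo loo lo loo loo lo loo loo — and concatenate.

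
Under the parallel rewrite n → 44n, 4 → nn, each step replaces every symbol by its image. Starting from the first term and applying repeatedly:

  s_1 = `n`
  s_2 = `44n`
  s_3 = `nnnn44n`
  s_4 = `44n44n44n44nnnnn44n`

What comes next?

Applying the rule to each of the 19 symbols of 44n44n44n44nnnnn44n gives the pieces nn nn 44n nn nn 44n nn nn 44n nn nn 44n 44n 44n 44n 44n nn nn 44n, which concatenate to the answer.

nnnn44nnnnn44nnnnn44nnnnn44n44n44n44n44nnnnn44n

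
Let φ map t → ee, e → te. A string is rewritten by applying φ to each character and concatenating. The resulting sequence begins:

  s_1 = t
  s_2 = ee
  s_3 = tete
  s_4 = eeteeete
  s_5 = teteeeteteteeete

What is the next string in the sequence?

eeteeeteteteeeteeeteeeteteteeete

Replace each of the 16 characters of teteeeteteteeete in place — ee te ee te te te ee te ee te ee te te te ee te — and concatenate.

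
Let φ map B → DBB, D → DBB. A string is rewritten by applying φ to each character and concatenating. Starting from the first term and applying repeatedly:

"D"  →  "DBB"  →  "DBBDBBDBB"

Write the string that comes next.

Rewriting each symbol of DBBDBBDBB: D→DBB, B→DBB, B→DBB, D→DBB, B→DBB, B→DBB, D→DBB, B→DBB, B→DBB, which concatenates to DBB DBB DBB DBB DBB DBB DBB DBB DBB.

DBBDBBDBBDBBDBBDBBDBBDBBDBB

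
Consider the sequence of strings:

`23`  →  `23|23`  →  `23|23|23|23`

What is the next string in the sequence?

23|23|23|23|23|23|23|23

Each string is two copies of the previous one joined by '|'.
So the next term is two copies of 23|23|23|23 with '|' between the halves.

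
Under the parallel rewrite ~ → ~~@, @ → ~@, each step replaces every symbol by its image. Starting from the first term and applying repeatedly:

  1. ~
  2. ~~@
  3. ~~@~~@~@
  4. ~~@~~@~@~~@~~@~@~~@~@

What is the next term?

Applying the rule to each of the 21 symbols of ~~@~~@~@~~@~~@~@~~@~@ gives the pieces ~~@ ~~@ ~@ ~~@ ~~@ ~@ ~~@ ~@ ~~@ ~~@ ~@ ~~@ ~~@ ~@ ~~@ ~@ ~~@ ~~@ ~@ ~~@ ~@, which concatenate to the answer.

~~@~~@~@~~@~~@~@~~@~@~~@~~@~@~~@~~@~@~~@~@~~@~~@~@~~@~@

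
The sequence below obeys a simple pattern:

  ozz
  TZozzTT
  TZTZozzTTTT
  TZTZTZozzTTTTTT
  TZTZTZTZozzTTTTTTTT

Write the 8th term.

TZTZTZTZTZTZTZozzTTTTTTTTTTTTTT

Every step adds TZ to the front and TT to the end of the previous string.
From TZTZTZTZozzTTTTTTTT, 3 further steps: TZTZTZTZozzTTTTTTTT → TZTZTZTZTZozzTTTTTTTTTT → TZTZTZTZTZTZozzTTTTTTTTTTTT → (answer).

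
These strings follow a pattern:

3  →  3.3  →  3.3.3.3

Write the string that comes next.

Each string is two copies of the previous one joined by '.'.
One more doubling of 3.3.3.3 gives the answer.

3.3.3.3.3.3.3.3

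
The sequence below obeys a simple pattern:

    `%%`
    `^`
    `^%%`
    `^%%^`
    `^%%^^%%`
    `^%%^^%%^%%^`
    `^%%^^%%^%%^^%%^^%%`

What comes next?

^%%^^%%^%%^^%%^^%%^%%^^%%^%%^

Each term (from the third on) is the previous term followed by the one before it: term 3 = ^·%% = ^%%.
The next term joins ^%%^^%%^%%^^%%^^%% and ^%%^^%%^%%^.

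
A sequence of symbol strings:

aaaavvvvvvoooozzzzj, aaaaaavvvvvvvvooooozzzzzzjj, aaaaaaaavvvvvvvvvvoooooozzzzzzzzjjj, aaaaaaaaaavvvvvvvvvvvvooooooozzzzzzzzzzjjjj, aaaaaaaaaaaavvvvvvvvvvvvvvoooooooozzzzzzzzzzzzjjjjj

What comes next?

Term n consists of 2n a's, followed by 2n+2 v's, followed by n+2 o's, followed by 2n z's, followed by n-1 j's, where the shown terms are n = 2, 3, 4, 5, 6.
For the next term, n = 7, so the run lengths are 14, 16, 9, 14, 6.

aaaaaaaaaaaaaavvvvvvvvvvvvvvvvooooooooozzzzzzzzzzzzzzjjjjjj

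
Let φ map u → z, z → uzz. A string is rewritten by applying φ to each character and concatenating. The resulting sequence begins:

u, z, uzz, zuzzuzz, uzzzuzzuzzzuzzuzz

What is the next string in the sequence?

Applying the rule to each of the 17 symbols of uzzzuzzuzzzuzzuzz gives the pieces z uzz uzz uzz z uzz uzz z uzz uzz uzz z uzz uzz z uzz uzz, which concatenate to the answer.

zuzzuzzuzzzuzzuzzzuzzuzzuzzzuzzuzzzuzzuzz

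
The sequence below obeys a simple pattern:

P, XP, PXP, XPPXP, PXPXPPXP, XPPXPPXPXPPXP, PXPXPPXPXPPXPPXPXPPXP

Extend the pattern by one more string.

XPPXPPXPXPPXPPXPXPPXPXPPXPPXPXPPXP

From term 3 onward, concatenate the second-to-last term with the last: P·XP = PXP, XP·PXP = XPPXP, …
Continuing: XPPXPPXPXPPXP · PXPXPPXPXPPXPPXPXPPXP gives term 8.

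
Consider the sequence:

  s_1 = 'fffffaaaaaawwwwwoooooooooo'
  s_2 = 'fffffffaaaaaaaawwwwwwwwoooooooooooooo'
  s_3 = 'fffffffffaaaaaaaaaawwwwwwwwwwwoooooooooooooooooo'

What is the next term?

fffffffffffaaaaaaaaaaaawwwwwwwwwwwwwwoooooooooooooooooooooo

Reading off run lengths: f runs 5, 7, 9; a runs 6, 8, 10; w runs 5, 8, 11; o runs 10, 14, 18 — each is linear in n, where the shown terms are n = 2, 3, 4.
For the next term, n = 5, so the run lengths are 11, 12, 14, 22.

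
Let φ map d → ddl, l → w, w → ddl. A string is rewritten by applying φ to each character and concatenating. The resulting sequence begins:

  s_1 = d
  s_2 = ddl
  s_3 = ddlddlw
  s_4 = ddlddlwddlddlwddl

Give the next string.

ddlddlwddlddlwddlddlddlwddlddlwddlddlddlw

Applying the rule to each of the 17 symbols of ddlddlwddlddlwddl gives the pieces ddl ddl w ddl ddl w ddl ddl ddl w ddl ddl w ddl ddl ddl w, which concatenate to the answer.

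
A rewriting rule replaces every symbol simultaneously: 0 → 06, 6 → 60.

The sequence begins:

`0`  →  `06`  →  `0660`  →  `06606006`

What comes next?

0660600660060660

Expanding 06606006: 0→06, 6→60, 6→60, 0→06, 6→60, 0→06, 0→06, 6→60. Concatenated: 06 60 60 06 60 06 06 60.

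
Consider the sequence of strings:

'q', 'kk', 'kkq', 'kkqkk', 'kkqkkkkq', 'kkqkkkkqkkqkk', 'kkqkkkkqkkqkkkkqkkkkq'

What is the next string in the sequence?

kkqkkkkqkkqkkkkqkkkkqkkqkkkkqkkqkk

Each term (from the third on) is the previous term followed by the one before it: term 3 = kk·q = kkq.
The next term joins kkqkkkkqkkqkkkkqkkkkq and kkqkkkkqkkqkk.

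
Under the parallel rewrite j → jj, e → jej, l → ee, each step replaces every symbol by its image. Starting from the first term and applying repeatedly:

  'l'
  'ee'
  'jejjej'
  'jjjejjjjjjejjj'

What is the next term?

Rewriting the 14 symbols of jjjejjjjjjejjj one by one yields jj jj jj jej jj jj jj jj jj jj jej jj jj jj; concatenated:

jjjjjjjejjjjjjjjjjjjjjejjjjjjj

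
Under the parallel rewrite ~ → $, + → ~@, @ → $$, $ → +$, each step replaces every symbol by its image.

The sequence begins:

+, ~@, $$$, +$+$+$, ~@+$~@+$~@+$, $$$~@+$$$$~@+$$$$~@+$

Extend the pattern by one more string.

Applying the rule to each of the 21 symbols of $$$~@+$$$$~@+$$$$~@+$ gives the pieces +$ +$ +$ $ $$ ~@ +$ +$ +$ +$ $ $$ ~@ +$ +$ +$ +$ $ $$ ~@ +$, which concatenate to the answer.

+$+$+$$$$~@+$+$+$+$$$$~@+$+$+$+$$$$~@+$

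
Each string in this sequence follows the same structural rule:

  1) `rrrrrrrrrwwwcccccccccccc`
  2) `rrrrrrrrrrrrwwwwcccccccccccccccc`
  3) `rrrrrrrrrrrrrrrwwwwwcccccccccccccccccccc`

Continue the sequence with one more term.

rrrrrrrrrrrrrrrrrrwwwwwwcccccccccccccccccccccccc

Term n consists of 3n r's, followed by n w's, followed by 4n c's, where the shown terms are n = 3, 4, 5.
At n = 6 the blocks have lengths 18, 6, 24.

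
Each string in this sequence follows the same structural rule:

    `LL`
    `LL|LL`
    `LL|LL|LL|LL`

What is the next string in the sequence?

s(k+1) = s(k)·|·s(k) — each term doubles the last with '|' between the halves.
Doubling LL|LL|LL|LL with '|' between the halves:

LL|LL|LL|LL|LL|LL|LL|LL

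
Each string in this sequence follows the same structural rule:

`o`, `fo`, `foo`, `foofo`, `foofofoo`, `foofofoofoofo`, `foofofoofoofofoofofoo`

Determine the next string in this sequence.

This is a Fibonacci-style word recurrence s(k) = s(k−1)·s(k−2): e.g. fo·o = foo.
The next term joins foofofoofoofofoofofoo and foofofoofoofo.

foofofoofoofofoofofoofoofofoofoofo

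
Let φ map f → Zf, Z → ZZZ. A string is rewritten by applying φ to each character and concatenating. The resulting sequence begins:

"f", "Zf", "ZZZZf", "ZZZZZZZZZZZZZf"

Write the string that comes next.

Applying the rule to each of the 14 symbols of ZZZZZZZZZZZZZf gives the pieces ZZZ ZZZ ZZZ ZZZ ZZZ ZZZ ZZZ ZZZ ZZZ ZZZ ZZZ ZZZ ZZZ Zf, which concatenate to the answer.

ZZZZZZZZZZZZZZZZZZZZZZZZZZZZZZZZZZZZZZZZf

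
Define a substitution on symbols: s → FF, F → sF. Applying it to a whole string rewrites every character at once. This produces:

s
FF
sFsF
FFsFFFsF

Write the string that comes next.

Rewriting each symbol of FFsFFFsF: F→sF, F→sF, s→FF, F→sF, F→sF, F→sF, s→FF, F→sF, which concatenates to sF sF FF sF sF sF FF sF.

sFsFFFsFsFsFFFsF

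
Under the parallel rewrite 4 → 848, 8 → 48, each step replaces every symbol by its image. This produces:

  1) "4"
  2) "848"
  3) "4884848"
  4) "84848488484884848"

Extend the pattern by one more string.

φ(84848488484884848) expands symbol-by-symbol to 48 848 48 848 48 848 48 48 848 48 848 48 48 848 48 848 48; joining the 17 pieces gives the next term.

48848488484884848488484884848488484884848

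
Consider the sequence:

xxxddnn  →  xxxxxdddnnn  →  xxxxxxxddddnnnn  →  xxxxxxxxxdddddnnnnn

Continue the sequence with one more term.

The n-th term is 2n+1 x's then n+1 d's then n+1 n's (n = 1, 2, …).
For the next term, n = 5, so the run lengths are 11, 6, 6.

xxxxxxxxxxxddddddnnnnnn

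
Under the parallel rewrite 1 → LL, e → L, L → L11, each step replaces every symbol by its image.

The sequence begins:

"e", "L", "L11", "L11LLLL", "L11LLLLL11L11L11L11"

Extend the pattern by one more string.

Rewriting the 19 symbols of L11LLLLL11L11L11L11 one by one yields L11 LL LL L11 L11 L11 L11 L11 LL LL L11 LL LL L11 LL LL L11 LL LL; concatenated:

L11LLLLL11L11L11L11L11LLLLL11LLLLL11LLLLL11LLLL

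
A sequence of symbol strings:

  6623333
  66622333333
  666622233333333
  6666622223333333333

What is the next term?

The n-th term is n 6's then n-1 2's then 2n 3's, where the shown terms are n = 2, 3, 4, 5.
Setting n = 6 gives 6, 5, 12 characters in each block.

66666622222333333333333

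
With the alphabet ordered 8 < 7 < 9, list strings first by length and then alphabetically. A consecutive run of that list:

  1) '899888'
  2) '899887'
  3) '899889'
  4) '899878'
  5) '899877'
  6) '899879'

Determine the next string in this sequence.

Treat 899879 as a base-3 numeral over the given alphabet and add one, carrying through any trailing 9's.

899898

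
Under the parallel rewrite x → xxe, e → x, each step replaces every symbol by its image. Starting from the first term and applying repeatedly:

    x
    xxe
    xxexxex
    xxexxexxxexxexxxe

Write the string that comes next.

Rewriting the 17 symbols of xxexxexxxexxexxxe one by one yields xxe xxe x xxe xxe x xxe xxe xxe x xxe xxe x xxe xxe xxe x; concatenated:

xxexxexxxexxexxxexxexxexxxexxexxxexxexxex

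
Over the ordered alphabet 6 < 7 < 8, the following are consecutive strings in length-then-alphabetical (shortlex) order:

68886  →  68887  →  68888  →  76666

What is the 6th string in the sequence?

Advancing 2 positions from 76666 through 76666 → 76667 reaches term 6.

76668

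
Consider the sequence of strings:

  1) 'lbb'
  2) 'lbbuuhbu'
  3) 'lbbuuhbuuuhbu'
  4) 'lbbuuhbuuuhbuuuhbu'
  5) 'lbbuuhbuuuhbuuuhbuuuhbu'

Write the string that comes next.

Every step adds uuhbu to the end: s(k+1) = s(k)·uuhbu.
Applying this once more to lbbuuhbuuuhbuuuhbuuuhbu:

lbbuuhbuuuhbuuuhbuuuhbuuuhbu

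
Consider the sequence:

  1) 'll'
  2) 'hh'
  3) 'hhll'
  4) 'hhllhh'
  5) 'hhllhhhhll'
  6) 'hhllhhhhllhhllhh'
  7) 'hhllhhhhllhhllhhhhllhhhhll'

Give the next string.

From term 3 onward, concatenate the last term with the second-to-last: hh·ll = hhll, hhll·hh = hhllhh, …
The next term joins hhllhhhhllhhllhhhhllhhhhll and hhllhhhhllhhllhh.

hhllhhhhllhhllhhhhllhhhhllhhllhhhhllhhllhh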